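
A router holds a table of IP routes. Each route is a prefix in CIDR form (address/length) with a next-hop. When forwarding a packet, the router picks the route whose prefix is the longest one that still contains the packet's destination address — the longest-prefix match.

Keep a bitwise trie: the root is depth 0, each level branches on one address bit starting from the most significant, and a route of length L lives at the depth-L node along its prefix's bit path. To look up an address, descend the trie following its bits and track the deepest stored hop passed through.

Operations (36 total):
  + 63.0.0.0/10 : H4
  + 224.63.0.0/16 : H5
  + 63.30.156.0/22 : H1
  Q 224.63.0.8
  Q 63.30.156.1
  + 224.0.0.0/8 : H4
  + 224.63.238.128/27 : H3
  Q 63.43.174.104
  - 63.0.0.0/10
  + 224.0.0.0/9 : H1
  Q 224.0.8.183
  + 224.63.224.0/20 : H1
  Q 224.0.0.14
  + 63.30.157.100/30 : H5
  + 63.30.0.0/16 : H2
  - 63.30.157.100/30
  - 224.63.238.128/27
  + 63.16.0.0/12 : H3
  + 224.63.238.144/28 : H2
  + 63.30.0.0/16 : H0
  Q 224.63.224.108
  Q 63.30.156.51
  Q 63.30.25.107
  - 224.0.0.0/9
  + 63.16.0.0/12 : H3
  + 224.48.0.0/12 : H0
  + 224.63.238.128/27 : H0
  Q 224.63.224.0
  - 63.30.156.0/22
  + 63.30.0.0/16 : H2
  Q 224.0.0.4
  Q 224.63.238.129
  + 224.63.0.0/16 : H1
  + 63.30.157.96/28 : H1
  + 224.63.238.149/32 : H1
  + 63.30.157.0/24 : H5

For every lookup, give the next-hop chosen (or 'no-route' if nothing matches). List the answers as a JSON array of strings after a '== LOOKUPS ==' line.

Apply in order:
  + 63.0.0.0/10 (H4) depth=10
  + 224.63.0.0/16 (H5) depth=16
  + 63.30.156.0/22 (H1) depth=22
  lookup 224.63.0.8: bits 1110000000111111 walk d0:-→d1:-→d2:-→d3:-→d4:-→d5:-→d6:-→d7:-→d8:-→d9:-→d10:-→d11:-→d12:-→d13:-→d14:-→d15:-→d16:H5 -> H5
  lookup 63.30.156.1: bits 0011111100011110100111 walk d0:-→d1:-→d2:-→d3:-→d4:-→d5:-→d6:-→d7:-→d8:-→d9:-→d10:H4→d11:-→d12:-→d13:-→d14:-→d15:-→d16:-→d17:-→d18:-→d19:-→d20:-→d21:-→d22:H1 -> H1
  + 224.0.0.0/8 (H4) depth=8
  + 224.63.238.128/27 (H3) depth=27
  lookup 63.43.174.104: bits 0011111100 walk d0:-→d1:-→d2:-→d3:-→d4:-→d5:-→d6:-→d7:-→d8:-→d9:-→d10:H4 -> H4
  del 63.0.0.0/10 (clear depth 10)
  + 224.0.0.0/9 (H1) depth=9
  lookup 224.0.8.183: bits 1110000000 walk d0:-→d1:-→d2:-→d3:-→d4:-→d5:-→d6:-→d7:-→d8:H4→d9:H1→d10:- -> H1
  + 224.63.224.0/20 (H1) depth=20
  lookup 224.0.0.14: bits 1110000000 walk d0:-→d1:-→d2:-→d3:-→d4:-→d5:-→d6:-→d7:-→d8:H4→d9:H1→d10:- -> H1
  + 63.30.157.100/30 (H5) depth=30
  + 63.30.0.0/16 (H2) depth=16
  del 63.30.157.100/30 (clear depth 30)
  del 224.63.238.128/27 (clear depth 27)
  + 63.16.0.0/12 (H3) depth=12
  + 224.63.238.144/28 (H2) depth=28
  + 63.30.0.0/16 (H0) depth=16
  lookup 224.63.224.108: bits 11100000001111111110 walk d0:-→d1:-→d2:-→d3:-→d4:-→d5:-→d6:-→d7:-→d8:H4→d9:H1→d10:-→d11:-→d12:-→d13:-→d14:-→d15:-→d16:H5→d17:-→d18:-→d19:-→d20:H1 -> H1
  lookup 63.30.156.51: bits 00111111000111101001110 walk d0:-→d1:-→d2:-→d3:-→d4:-→d5:-→d6:-→d7:-→d8:-→d9:-→d10:-→d11:-→d12:H3→d13:-→d14:-→d15:-→d16:H0→d17:-→d18:-→d19:-→d20:-→d21:-→d22:H1→d23:- -> H1
  lookup 63.30.25.107: bits 0011111100011110 walk d0:-→d1:-→d2:-→d3:-→d4:-→d5:-→d6:-→d7:-→d8:-→d9:-→d10:-→d11:-→d12:H3→d13:-→d14:-→d15:-→d16:H0 -> H0
  del 224.0.0.0/9 (clear depth 9)
  + 63.16.0.0/12 (H3) depth=12
  + 224.48.0.0/12 (H0) depth=12
  + 224.63.238.128/27 (H0) depth=27
  lookup 224.63.224.0: bits 11100000001111111110 walk d0:-→d1:-→d2:-→d3:-→d4:-→d5:-→d6:-→d7:-→d8:H4→d9:-→d10:-→d11:-→d12:H0→d13:-→d14:-→d15:-→d16:H5→d17:-→d18:-→d19:-→d20:H1 -> H1
  del 63.30.156.0/22 (clear depth 22)
  + 63.30.0.0/16 (H2) depth=16
  lookup 224.0.0.4: bits 1110000000 walk d0:-→d1:-→d2:-→d3:-→d4:-→d5:-→d6:-→d7:-→d8:H4→d9:-→d10:- -> H4
  lookup 224.63.238.129: bits 111000000011111111101110100 walk d0:-→d1:-→d2:-→d3:-→d4:-→d5:-→d6:-→d7:-→d8:H4→d9:-→d10:-→d11:-→d12:H0→d13:-→d14:-→d15:-→d16:H5→d17:-→d18:-→d19:-→d20:H1→d21:-→d22:-→d23:-→d24:-→d25:-→d26:-→d27:H0 -> H0
  + 224.63.0.0/16 (H1) depth=16
  + 63.30.157.96/28 (H1) depth=28
  + 224.63.238.149/32 (H1) depth=32
  + 63.30.157.0/24 (H5) depth=24

== LOOKUPS ==
["H5","H1","H4","H1","H1","H1","H1","H0","H1","H4","H0"]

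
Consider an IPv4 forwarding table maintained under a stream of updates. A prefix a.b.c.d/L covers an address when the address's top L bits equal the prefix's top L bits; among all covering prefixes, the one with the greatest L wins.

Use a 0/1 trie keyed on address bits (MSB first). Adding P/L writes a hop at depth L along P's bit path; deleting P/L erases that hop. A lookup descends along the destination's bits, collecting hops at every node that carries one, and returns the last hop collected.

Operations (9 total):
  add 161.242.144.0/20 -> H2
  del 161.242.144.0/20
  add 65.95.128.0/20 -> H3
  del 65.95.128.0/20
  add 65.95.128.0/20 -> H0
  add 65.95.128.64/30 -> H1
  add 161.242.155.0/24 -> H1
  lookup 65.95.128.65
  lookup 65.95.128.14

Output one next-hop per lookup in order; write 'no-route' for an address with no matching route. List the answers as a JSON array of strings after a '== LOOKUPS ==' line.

Trace:
  + 161.242.144.0/20 (H2) depth=20
  del 161.242.144.0/20 (clear depth 20)
  + 65.95.128.0/20 (H3) depth=20
  del 65.95.128.0/20 (clear depth 20)
  + 65.95.128.0/20 (H0) depth=20
  + 65.95.128.64/30 (H1) depth=30
  + 161.242.155.0/24 (H1) depth=24
  ? 65.95.128.65  path d0:-→d1:-→d2:-→d3:-→d4:-→d5:-→d6:-→d7:-→d8:-→d9:-→d10:-→d11:-→d12:-→d13:-→d14:-→d15:-→d16:-→d17:-→d18:-→d19:-→d20:H0→d21:-→d22:-→d23:-→d24:-→d25:-→d26:-→d27:-→d28:-→d29:-→d30:H1  best=H1
  ? 65.95.128.14  path d0:-→d1:-→d2:-→d3:-→d4:-→d5:-→d6:-→d7:-→d8:-→d9:-→d10:-→d11:-→d12:-→d13:-→d14:-→d15:-→d16:-→d17:-→d18:-→d19:-→d20:H0→d21:-→d22:-→d23:-→d24:-→d25:-  best=H0

== LOOKUPS ==
["H1","H0"]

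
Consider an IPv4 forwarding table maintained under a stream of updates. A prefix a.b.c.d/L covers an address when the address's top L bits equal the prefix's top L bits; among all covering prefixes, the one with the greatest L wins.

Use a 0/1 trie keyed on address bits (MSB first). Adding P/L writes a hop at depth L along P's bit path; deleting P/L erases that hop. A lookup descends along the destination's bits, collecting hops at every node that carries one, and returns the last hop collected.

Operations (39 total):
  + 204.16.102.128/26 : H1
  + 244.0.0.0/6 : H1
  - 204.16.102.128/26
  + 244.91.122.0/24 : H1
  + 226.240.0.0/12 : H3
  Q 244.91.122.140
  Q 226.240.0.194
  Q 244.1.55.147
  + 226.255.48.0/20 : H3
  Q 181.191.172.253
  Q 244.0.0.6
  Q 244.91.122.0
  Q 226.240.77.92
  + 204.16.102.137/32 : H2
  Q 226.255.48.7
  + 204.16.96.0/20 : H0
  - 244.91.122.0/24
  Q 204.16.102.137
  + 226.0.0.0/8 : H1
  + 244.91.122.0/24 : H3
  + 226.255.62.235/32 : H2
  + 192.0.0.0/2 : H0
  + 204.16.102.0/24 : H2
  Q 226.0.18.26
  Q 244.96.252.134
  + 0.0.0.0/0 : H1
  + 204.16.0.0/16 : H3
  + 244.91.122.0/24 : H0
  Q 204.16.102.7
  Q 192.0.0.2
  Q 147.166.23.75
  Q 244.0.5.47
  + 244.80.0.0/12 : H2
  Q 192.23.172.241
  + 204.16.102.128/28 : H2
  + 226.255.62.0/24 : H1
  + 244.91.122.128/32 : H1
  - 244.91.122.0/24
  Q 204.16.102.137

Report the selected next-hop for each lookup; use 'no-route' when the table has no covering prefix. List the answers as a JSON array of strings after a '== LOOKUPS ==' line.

Trace:
  + 204.16.102.128/26 (H1) depth=26
  + 244.0.0.0/6 (H1) depth=6
  del 204.16.102.128/26 (clear depth 26)
  + 244.91.122.0/24 (H1) depth=24
  + 226.240.0.0/12 (H3) depth=12
  Q 244.91.122.140: descend 111101000101101101111010 ; hops seen [H1,H1] ; pick H1
  Q 226.240.0.194: descend 111000101111 ; hops seen [H3] ; pick H3
  Q 244.1.55.147: descend 111101000 ; hops seen [H1] ; pick H1
  + 226.255.48.0/20 (H3) depth=20
  Q 181.191.172.253: descend 1 ; hops seen [∅] ; pick no-route
  Q 244.0.0.6: descend 111101000 ; hops seen [H1] ; pick H1
  Q 244.91.122.0: descend 111101000101101101111010 ; hops seen [H1,H1] ; pick H1
  Q 226.240.77.92: descend 111000101111 ; hops seen [H3] ; pick H3
  + 204.16.102.137/32 (H2) depth=32
  Q 226.255.48.7: descend 11100010111111110011 ; hops seen [H3,H3] ; pick H3
  + 204.16.96.0/20 (H0) depth=20
  del 244.91.122.0/24 (clear depth 24)
  Q 204.16.102.137: descend 11001100000100000110011010001001 ; hops seen [H0,H2] ; pick H2
  + 226.0.0.0/8 (H1) depth=8
  + 244.91.122.0/24 (H3) depth=24
  + 226.255.62.235/32 (H2) depth=32
  + 192.0.0.0/2 (H0) depth=2
  + 204.16.102.0/24 (H2) depth=24
  Q 226.0.18.26: descend 11100010 ; hops seen [H0,H1] ; pick H1
  Q 244.96.252.134: descend 1111010001 ; hops seen [H0,H1] ; pick H1
  + 0.0.0.0/0 (H1) depth=0
  + 204.16.0.0/16 (H3) depth=16
  + 244.91.122.0/24 (H0) depth=24
  Q 204.16.102.7: descend 110011000001000001100110 ; hops seen [H1,H0,H3,H0,H2] ; pick H2
  Q 192.0.0.2: descend 1100 ; hops seen [H1,H0] ; pick H0
  Q 147.166.23.75: descend 1 ; hops seen [H1] ; pick H1
  Q 244.0.5.47: descend 111101000 ; hops seen [H1,H0,H1] ; pick H1
  + 244.80.0.0/12 (H2) depth=12
  Q 192.23.172.241: descend 1100 ; hops seen [H1,H0] ; pick H0
  + 204.16.102.128/28 (H2) depth=28
  + 226.255.62.0/24 (H1) depth=24
  + 244.91.122.128/32 (H1) depth=32
  del 244.91.122.0/24 (clear depth 24)
  Q 204.16.102.137: descend 11001100000100000110011010001001 ; hops seen [H1,H0,H3,H0,H2,H2,H2] ; pick H2

== LOOKUPS ==
["H1","H3","H1","no-route","H1","H1","H3","H3","H2","H1","H1","H2","H0","H1","H1","H0","H2"]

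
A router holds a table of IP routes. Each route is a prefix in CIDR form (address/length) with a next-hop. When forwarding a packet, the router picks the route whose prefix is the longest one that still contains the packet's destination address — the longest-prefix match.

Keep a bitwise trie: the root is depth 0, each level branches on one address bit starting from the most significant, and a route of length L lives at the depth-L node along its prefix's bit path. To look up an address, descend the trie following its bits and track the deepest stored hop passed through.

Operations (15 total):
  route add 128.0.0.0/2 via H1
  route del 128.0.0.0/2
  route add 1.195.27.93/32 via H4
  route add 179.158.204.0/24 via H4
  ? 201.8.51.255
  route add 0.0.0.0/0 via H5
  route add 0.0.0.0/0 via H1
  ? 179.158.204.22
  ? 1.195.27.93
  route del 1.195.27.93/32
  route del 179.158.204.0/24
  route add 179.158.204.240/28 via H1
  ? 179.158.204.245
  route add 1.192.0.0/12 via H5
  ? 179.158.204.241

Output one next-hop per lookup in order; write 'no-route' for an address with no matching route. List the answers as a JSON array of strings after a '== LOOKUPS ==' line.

Process each operation:
  + 128.0.0.0/2 (H1) depth=2
  - 128.0.0.0/2 clear@2
  + 1.195.27.93/32 (H4) depth=32
  + 179.158.204.0/24 (H4) depth=24
  Q 201.8.51.255: descend 1 ; hops seen [∅] ; pick no-route
  + 0.0.0.0/0 (H5) depth=0
  + 0.0.0.0/0 (H1) depth=0
  Q 179.158.204.22: descend 101100111001111011001100 ; hops seen [H1,H4] ; pick H4
  Q 1.195.27.93: descend 00000001110000110001101101011101 ; hops seen [H1,H4] ; pick H4
  - 1.195.27.93/32 clear@32
  - 179.158.204.0/24 clear@24
  + 179.158.204.240/28 (H1) depth=28
  Q 179.158.204.245: descend 1011001110011110110011001111 ; hops seen [H1,H1] ; pick H1
  + 1.192.0.0/12 (H5) depth=12
  Q 179.158.204.241: descend 1011001110011110110011001111 ; hops seen [H1,H1] ; pick H1

== LOOKUPS ==
["no-route","H4","H4","H1","H1"]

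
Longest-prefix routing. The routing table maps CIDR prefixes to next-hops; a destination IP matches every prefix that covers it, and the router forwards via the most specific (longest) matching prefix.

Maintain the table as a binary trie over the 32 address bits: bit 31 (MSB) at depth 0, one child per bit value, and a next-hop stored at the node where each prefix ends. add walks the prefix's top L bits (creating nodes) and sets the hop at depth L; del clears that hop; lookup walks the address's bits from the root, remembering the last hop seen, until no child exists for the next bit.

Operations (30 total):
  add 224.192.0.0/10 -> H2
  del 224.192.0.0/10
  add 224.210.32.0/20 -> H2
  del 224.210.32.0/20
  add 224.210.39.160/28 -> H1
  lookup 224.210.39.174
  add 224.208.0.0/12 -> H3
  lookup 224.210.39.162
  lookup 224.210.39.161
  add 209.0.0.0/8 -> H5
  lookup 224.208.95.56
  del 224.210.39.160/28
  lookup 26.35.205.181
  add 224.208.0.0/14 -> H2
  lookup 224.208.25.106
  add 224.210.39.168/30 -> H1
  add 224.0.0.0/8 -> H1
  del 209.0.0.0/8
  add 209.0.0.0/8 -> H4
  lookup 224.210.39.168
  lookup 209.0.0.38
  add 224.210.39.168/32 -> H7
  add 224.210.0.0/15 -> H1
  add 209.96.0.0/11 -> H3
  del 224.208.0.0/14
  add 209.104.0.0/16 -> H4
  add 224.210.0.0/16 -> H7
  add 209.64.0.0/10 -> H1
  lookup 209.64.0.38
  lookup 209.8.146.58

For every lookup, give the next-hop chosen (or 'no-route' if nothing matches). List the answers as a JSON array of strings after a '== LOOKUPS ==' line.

Process each operation:
  add 224.192.0.0/10 -> H2 at depth 10
  del 224.192.0.0/10 (clear depth 10)
  add 224.210.32.0/20 -> H2 at depth 20
  del 224.210.32.0/20 (clear depth 20)
  add 224.210.39.160/28 -> H1 at depth 28
  lookup 224.210.39.174: bits 1110000011010010001001111010 walk d0:-→d1:-→d2:-→d3:-→d4:-→d5:-→d6:-→d7:-→d8:-→d9:-→d10:-→d11:-→d12:-→d13:-→d14:-→d15:-→d16:-→d17:-→d18:-→d19:-→d20:-→d21:-→d22:-→d23:-→d24:-→d25:-→d26:-→d27:-→d28:H1 -> H1
  add 224.208.0.0/12 -> H3 at depth 12
  lookup 224.210.39.162: bits 1110000011010010001001111010 walk d0:-→d1:-→d2:-→d3:-→d4:-→d5:-→d6:-→d7:-→d8:-→d9:-→d10:-→d11:-→d12:H3→d13:-→d14:-→d15:-→d16:-→d17:-→d18:-→d19:-→d20:-→d21:-→d22:-→d23:-→d24:-→d25:-→d26:-→d27:-→d28:H1 -> H1
  lookup 224.210.39.161: bits 1110000011010010001001111010 walk d0:-→d1:-→d2:-→d3:-→d4:-→d5:-→d6:-→d7:-→d8:-→d9:-→d10:-→d11:-→d12:H3→d13:-→d14:-→d15:-→d16:-→d17:-→d18:-→d19:-→d20:-→d21:-→d22:-→d23:-→d24:-→d25:-→d26:-→d27:-→d28:H1 -> H1
  add 209.0.0.0/8 -> H5 at depth 8
  lookup 224.208.95.56: bits 11100000110100 walk d0:-→d1:-→d2:-→d3:-→d4:-→d5:-→d6:-→d7:-→d8:-→d9:-→d10:-→d11:-→d12:H3→d13:-→d14:- -> H3
  del 224.210.39.160/28 (clear depth 28)
  lookup 26.35.205.181: bits ε walk d0:- -> no-route
  add 224.208.0.0/14 -> H2 at depth 14
  lookup 224.208.25.106: bits 11100000110100 walk d0:-→d1:-→d2:-→d3:-→d4:-→d5:-→d6:-→d7:-→d8:-→d9:-→d10:-→d11:-→d12:H3→d13:-→d14:H2 -> H2
  add 224.210.39.168/30 -> H1 at depth 30
  add 224.0.0.0/8 -> H1 at depth 8
  del 209.0.0.0/8 (clear depth 8)
  add 209.0.0.0/8 -> H4 at depth 8
  lookup 224.210.39.168: bits 111000001101001000100111101010 walk d0:-→d1:-→d2:-→d3:-→d4:-→d5:-→d6:-→d7:-→d8:H1→d9:-→d10:-→d11:-→d12:H3→d13:-→d14:H2→d15:-→d16:-→d17:-→d18:-→d19:-→d20:-→d21:-→d22:-→d23:-→d24:-→d25:-→d26:-→d27:-→d28:-→d29:-→d30:H1 -> H1
  lookup 209.0.0.38: bits 11010001 walk d0:-→d1:-→d2:-→d3:-→d4:-→d5:-→d6:-→d7:-→d8:H4 -> H4
  add 224.210.39.168/32 -> H7 at depth 32
  add 224.210.0.0/15 -> H1 at depth 15
  add 209.96.0.0/11 -> H3 at depth 11
  del 224.208.0.0/14 (clear depth 14)
  add 209.104.0.0/16 -> H4 at depth 16
  add 224.210.0.0/16 -> H7 at depth 16
  add 209.64.0.0/10 -> H1 at depth 10
  lookup 209.64.0.38: bits 1101000101 walk d0:-→d1:-→d2:-→d3:-→d4:-→d5:-→d6:-→d7:-→d8:H4→d9:-→d10:H1 -> H1
  lookup 209.8.146.58: bits 110100010 walk d0:-→d1:-→d2:-→d3:-→d4:-→d5:-→d6:-→d7:-→d8:H4→d9:- -> H4

== LOOKUPS ==
["H1","H1","H1","H3","no-route","H2","H1","H4","H1","H4"]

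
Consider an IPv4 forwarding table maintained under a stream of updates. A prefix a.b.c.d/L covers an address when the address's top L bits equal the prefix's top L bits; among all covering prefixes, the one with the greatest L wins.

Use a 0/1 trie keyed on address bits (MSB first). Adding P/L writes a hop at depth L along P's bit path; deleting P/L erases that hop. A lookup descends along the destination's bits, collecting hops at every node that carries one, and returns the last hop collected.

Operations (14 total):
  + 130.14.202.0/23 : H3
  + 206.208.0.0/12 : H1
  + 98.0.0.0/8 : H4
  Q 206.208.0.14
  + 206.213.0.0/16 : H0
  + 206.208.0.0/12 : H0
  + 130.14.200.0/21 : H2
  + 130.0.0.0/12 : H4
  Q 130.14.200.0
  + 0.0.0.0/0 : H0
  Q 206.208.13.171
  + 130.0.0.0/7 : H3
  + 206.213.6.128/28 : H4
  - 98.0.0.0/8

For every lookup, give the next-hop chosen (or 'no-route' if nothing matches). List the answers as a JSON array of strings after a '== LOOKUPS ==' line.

Process each operation:
  + 130.14.202.0/23 (H3) depth=23
  + 206.208.0.0/12 (H1) depth=12
  + 98.0.0.0/8 (H4) depth=8
  Q 206.208.0.14: descend 110011101101 ; hops seen [H1] ; pick H1
  + 206.213.0.0/16 (H0) depth=16
  + 206.208.0.0/12 (H0) depth=12
  + 130.14.200.0/21 (H2) depth=21
  + 130.0.0.0/12 (H4) depth=12
  Q 130.14.200.0: descend 1000001000001110110010 ; hops seen [H4,H2] ; pick H2
  + 0.0.0.0/0 (H0) depth=0
  Q 206.208.13.171: descend 1100111011010 ; hops seen [H0,H0] ; pick H0
  + 130.0.0.0/7 (H3) depth=7
  + 206.213.6.128/28 (H4) depth=28
  - 98.0.0.0/8 clear@8

== LOOKUPS ==
["H1","H2","H0"]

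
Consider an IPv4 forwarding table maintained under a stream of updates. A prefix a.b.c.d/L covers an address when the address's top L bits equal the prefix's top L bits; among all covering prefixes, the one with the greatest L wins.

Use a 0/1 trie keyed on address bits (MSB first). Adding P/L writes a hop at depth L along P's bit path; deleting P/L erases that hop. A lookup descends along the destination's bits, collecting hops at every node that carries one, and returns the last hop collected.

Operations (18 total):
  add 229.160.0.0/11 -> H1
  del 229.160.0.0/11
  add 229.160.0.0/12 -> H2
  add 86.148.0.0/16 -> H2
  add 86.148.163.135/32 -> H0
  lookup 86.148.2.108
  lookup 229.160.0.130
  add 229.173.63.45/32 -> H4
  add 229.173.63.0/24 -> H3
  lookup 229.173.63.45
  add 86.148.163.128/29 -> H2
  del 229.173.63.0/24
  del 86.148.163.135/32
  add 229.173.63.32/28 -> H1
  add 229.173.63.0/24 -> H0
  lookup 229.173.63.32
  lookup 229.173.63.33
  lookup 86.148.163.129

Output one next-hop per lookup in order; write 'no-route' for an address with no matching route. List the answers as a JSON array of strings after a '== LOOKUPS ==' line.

Process each operation:
  add 229.160.0.0/11 -> H1 at depth 11
  - 229.160.0.0/11 clear@11
  add 229.160.0.0/12 -> H2 at depth 12
  add 86.148.0.0/16 -> H2 at depth 16
  add 86.148.163.135/32 -> H0 at depth 32
  Q 86.148.2.108: descend 0101011010010100 ; hops seen [H2] ; pick H2
  Q 229.160.0.130: descend 111001011010 ; hops seen [H2] ; pick H2
  add 229.173.63.45/32 -> H4 at depth 32
  add 229.173.63.0/24 -> H3 at depth 24
  Q 229.173.63.45: descend 11100101101011010011111100101101 ; hops seen [H2,H3,H4] ; pick H4
  add 86.148.163.128/29 -> H2 at depth 29
  - 229.173.63.0/24 clear@24
  - 86.148.163.135/32 clear@32
  add 229.173.63.32/28 -> H1 at depth 28
  add 229.173.63.0/24 -> H0 at depth 24
  Q 229.173.63.32: descend 1110010110101101001111110010 ; hops seen [H2,H0,H1] ; pick H1
  Q 229.173.63.33: descend 1110010110101101001111110010 ; hops seen [H2,H0,H1] ; pick H1
  Q 86.148.163.129: descend 01010110100101001010001110000 ; hops seen [H2,H2] ; pick H2

== LOOKUPS ==
["H2","H2","H4","H1","H1","H2"]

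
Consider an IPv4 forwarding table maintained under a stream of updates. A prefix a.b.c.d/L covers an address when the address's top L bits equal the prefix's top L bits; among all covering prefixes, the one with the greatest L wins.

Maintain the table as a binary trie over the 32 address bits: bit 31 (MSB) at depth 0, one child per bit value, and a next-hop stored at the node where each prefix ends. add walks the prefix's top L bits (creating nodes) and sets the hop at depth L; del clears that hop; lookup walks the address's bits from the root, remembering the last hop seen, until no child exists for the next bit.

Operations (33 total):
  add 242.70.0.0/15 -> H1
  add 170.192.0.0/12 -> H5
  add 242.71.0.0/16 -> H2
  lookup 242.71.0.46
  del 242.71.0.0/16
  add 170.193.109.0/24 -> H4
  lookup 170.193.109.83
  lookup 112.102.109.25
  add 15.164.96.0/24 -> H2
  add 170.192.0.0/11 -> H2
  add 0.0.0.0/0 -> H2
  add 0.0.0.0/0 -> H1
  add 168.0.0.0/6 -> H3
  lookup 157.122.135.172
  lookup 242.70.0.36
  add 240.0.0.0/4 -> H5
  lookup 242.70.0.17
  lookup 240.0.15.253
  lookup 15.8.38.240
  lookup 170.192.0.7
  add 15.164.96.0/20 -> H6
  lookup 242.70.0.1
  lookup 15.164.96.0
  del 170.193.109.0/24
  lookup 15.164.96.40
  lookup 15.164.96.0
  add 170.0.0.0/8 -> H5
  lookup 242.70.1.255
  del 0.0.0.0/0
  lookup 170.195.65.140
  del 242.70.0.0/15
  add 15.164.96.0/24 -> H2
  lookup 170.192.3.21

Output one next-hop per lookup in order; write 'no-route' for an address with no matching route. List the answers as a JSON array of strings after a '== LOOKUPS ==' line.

Apply in order:
  add 242.70.0.0/15 -> H1 at depth 15
  add 170.192.0.0/12 -> H5 at depth 12
  add 242.71.0.0/16 -> H2 at depth 16
  ? 242.71.0.46  path d0:-→d1:-→d2:-→d3:-→d4:-→d5:-→d6:-→d7:-→d8:-→d9:-→d10:-→d11:-→d12:-→d13:-→d14:-→d15:H1→d16:H2  best=H2
  del 242.71.0.0/16 (clear depth 16)
  add 170.193.109.0/24 -> H4 at depth 24
  ? 170.193.109.83  path d0:-→d1:-→d2:-→d3:-→d4:-→d5:-→d6:-→d7:-→d8:-→d9:-→d10:-→d11:-→d12:H5→d13:-→d14:-→d15:-→d16:-→d17:-→d18:-→d19:-→d20:-→d21:-→d22:-→d23:-→d24:H4  best=H4
  ? 112.102.109.25  path d0:-  best=no-route
  add 15.164.96.0/24 -> H2 at depth 24
  add 170.192.0.0/11 -> H2 at depth 11
  add 0.0.0.0/0 -> H2 at depth 0
  add 0.0.0.0/0 -> H1 at depth 0
  add 168.0.0.0/6 -> H3 at depth 6
  ? 157.122.135.172  path d0:H1→d1:-→d2:-  best=H1
  ? 242.70.0.36  path d0:H1→d1:-→d2:-→d3:-→d4:-→d5:-→d6:-→d7:-→d8:-→d9:-→d10:-→d11:-→d12:-→d13:-→d14:-→d15:H1  best=H1
  add 240.0.0.0/4 -> H5 at depth 4
  ? 242.70.0.17  path d0:H1→d1:-→d2:-→d3:-→d4:H5→d5:-→d6:-→d7:-→d8:-→d9:-→d10:-→d11:-→d12:-→d13:-→d14:-→d15:H1  best=H1
  ? 240.0.15.253  path d0:H1→d1:-→d2:-→d3:-→d4:H5→d5:-→d6:-  best=H5
  ? 15.8.38.240  path d0:H1→d1:-→d2:-→d3:-→d4:-→d5:-→d6:-→d7:-→d8:-  best=H1
  ? 170.192.0.7  path d0:H1→d1:-→d2:-→d3:-→d4:-→d5:-→d6:H3→d7:-→d8:-→d9:-→d10:-→d11:H2→d12:H5→d13:-→d14:-→d15:-  best=H5
  add 15.164.96.0/20 -> H6 at depth 20
  ? 242.70.0.1  path d0:H1→d1:-→d2:-→d3:-→d4:H5→d5:-→d6:-→d7:-→d8:-→d9:-→d10:-→d11:-→d12:-→d13:-→d14:-→d15:H1  best=H1
  ? 15.164.96.0  path d0:H1→d1:-→d2:-→d3:-→d4:-→d5:-→d6:-→d7:-→d8:-→d9:-→d10:-→d11:-→d12:-→d13:-→d14:-→d15:-→d16:-→d17:-→d18:-→d19:-→d20:H6→d21:-→d22:-→d23:-→d24:H2  best=H2
  del 170.193.109.0/24 (clear depth 24)
  ? 15.164.96.40  path d0:H1→d1:-→d2:-→d3:-→d4:-→d5:-→d6:-→d7:-→d8:-→d9:-→d10:-→d11:-→d12:-→d13:-→d14:-→d15:-→d16:-→d17:-→d18:-→d19:-→d20:H6→d21:-→d22:-→d23:-→d24:H2  best=H2
  ? 15.164.96.0  path d0:H1→d1:-→d2:-→d3:-→d4:-→d5:-→d6:-→d7:-→d8:-→d9:-→d10:-→d11:-→d12:-→d13:-→d14:-→d15:-→d16:-→d17:-→d18:-→d19:-→d20:H6→d21:-→d22:-→d23:-→d24:H2  best=H2
  add 170.0.0.0/8 -> H5 at depth 8
  ? 242.70.1.255  path d0:H1→d1:-→d2:-→d3:-→d4:H5→d5:-→d6:-→d7:-→d8:-→d9:-→d10:-→d11:-→d12:-→d13:-→d14:-→d15:H1  best=H1
  del 0.0.0.0/0 (clear depth 0)
  ? 170.195.65.140  path d0:-→d1:-→d2:-→d3:-→d4:-→d5:-→d6:H3→d7:-→d8:H5→d9:-→d10:-→d11:H2→d12:H5→d13:-→d14:-  best=H5
  del 242.70.0.0/15 (clear depth 15)
  add 15.164.96.0/24 -> H2 at depth 24
  ? 170.192.3.21  path d0:-→d1:-→d2:-→d3:-→d4:-→d5:-→d6:H3→d7:-→d8:H5→d9:-→d10:-→d11:H2→d12:H5→d13:-→d14:-→d15:-  best=H5

== LOOKUPS ==
["H2","H4","no-route","H1","H1","H1","H5","H1","H5","H1","H2","H2","H2","H1","H5","H5"]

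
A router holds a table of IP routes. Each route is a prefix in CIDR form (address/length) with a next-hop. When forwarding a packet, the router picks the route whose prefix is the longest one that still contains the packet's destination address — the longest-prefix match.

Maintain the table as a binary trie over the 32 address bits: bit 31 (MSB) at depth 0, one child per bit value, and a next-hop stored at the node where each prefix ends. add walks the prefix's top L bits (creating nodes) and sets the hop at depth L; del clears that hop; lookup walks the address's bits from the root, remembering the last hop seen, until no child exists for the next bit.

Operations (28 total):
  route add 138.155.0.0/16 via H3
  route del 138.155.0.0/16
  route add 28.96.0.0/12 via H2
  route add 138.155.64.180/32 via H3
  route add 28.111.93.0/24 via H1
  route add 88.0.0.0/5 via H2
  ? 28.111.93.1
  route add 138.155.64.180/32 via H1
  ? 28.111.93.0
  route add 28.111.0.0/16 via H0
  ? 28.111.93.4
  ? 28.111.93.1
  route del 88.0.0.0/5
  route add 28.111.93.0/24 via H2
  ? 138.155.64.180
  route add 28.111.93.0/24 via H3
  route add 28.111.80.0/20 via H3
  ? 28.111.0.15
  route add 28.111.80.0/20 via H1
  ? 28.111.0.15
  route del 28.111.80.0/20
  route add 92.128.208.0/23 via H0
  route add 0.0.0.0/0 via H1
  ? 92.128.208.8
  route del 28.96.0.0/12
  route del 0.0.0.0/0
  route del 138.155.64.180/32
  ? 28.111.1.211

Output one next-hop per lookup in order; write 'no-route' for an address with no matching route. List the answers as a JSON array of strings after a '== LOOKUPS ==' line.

Trace:
  + 138.155.0.0/16 (H3) depth=16
  del 138.155.0.0/16 (clear depth 16)
  + 28.96.0.0/12 (H2) depth=12
  + 138.155.64.180/32 (H3) depth=32
  + 28.111.93.0/24 (H1) depth=24
  + 88.0.0.0/5 (H2) depth=5
  lookup 28.111.93.1: bits 000111000110111101011101 walk d0:-→d1:-→d2:-→d3:-→d4:-→d5:-→d6:-→d7:-→d8:-→d9:-→d10:-→d11:-→d12:H2→d13:-→d14:-→d15:-→d16:-→d17:-→d18:-→d19:-→d20:-→d21:-→d22:-→d23:-→d24:H1 -> H1
  + 138.155.64.180/32 (H1) depth=32
  lookup 28.111.93.0: bits 000111000110111101011101 walk d0:-→d1:-→d2:-→d3:-→d4:-→d5:-→d6:-→d7:-→d8:-→d9:-→d10:-→d11:-→d12:H2→d13:-→d14:-→d15:-→d16:-→d17:-→d18:-→d19:-→d20:-→d21:-→d22:-→d23:-→d24:H1 -> H1
  + 28.111.0.0/16 (H0) depth=16
  lookup 28.111.93.4: bits 000111000110111101011101 walk d0:-→d1:-→d2:-→d3:-→d4:-→d5:-→d6:-→d7:-→d8:-→d9:-→d10:-→d11:-→d12:H2→d13:-→d14:-→d15:-→d16:H0→d17:-→d18:-→d19:-→d20:-→d21:-→d22:-→d23:-→d24:H1 -> H1
  lookup 28.111.93.1: bits 000111000110111101011101 walk d0:-→d1:-→d2:-→d3:-→d4:-→d5:-→d6:-→d7:-→d8:-→d9:-→d10:-→d11:-→d12:H2→d13:-→d14:-→d15:-→d16:H0→d17:-→d18:-→d19:-→d20:-→d21:-→d22:-→d23:-→d24:H1 -> H1
  del 88.0.0.0/5 (clear depth 5)
  + 28.111.93.0/24 (H2) depth=24
  lookup 138.155.64.180: bits 10001010100110110100000010110100 walk d0:-→d1:-→d2:-→d3:-→d4:-→d5:-→d6:-→d7:-→d8:-→d9:-→d10:-→d11:-→d12:-→d13:-→d14:-→d15:-→d16:-→d17:-→d18:-→d19:-→d20:-→d21:-→d22:-→d23:-→d24:-→d25:-→d26:-→d27:-→d28:-→d29:-→d30:-→d31:-→d32:H1 -> H1
  + 28.111.93.0/24 (H3) depth=24
  + 28.111.80.0/20 (H3) depth=20
  lookup 28.111.0.15: bits 00011100011011110 walk d0:-→d1:-→d2:-→d3:-→d4:-→d5:-→d6:-→d7:-→d8:-→d9:-→d10:-→d11:-→d12:H2→d13:-→d14:-→d15:-→d16:H0→d17:- -> H0
  + 28.111.80.0/20 (H1) depth=20
  lookup 28.111.0.15: bits 00011100011011110 walk d0:-→d1:-→d2:-→d3:-→d4:-→d5:-→d6:-→d7:-→d8:-→d9:-→d10:-→d11:-→d12:H2→d13:-→d14:-→d15:-→d16:H0→d17:- -> H0
  del 28.111.80.0/20 (clear depth 20)
  + 92.128.208.0/23 (H0) depth=23
  + 0.0.0.0/0 (H1) depth=0
  lookup 92.128.208.8: bits 01011100100000001101000 walk d0:H1→d1:-→d2:-→d3:-→d4:-→d5:-→d6:-→d7:-→d8:-→d9:-→d10:-→d11:-→d12:-→d13:-→d14:-→d15:-→d16:-→d17:-→d18:-→d19:-→d20:-→d21:-→d22:-→d23:H0 -> H0
  del 28.96.0.0/12 (clear depth 12)
  del 0.0.0.0/0 (clear depth 0)
  del 138.155.64.180/32 (clear depth 32)
  lookup 28.111.1.211: bits 00011100011011110 walk d0:-→d1:-→d2:-→d3:-→d4:-→d5:-→d6:-→d7:-→d8:-→d9:-→d10:-→d11:-→d12:-→d13:-→d14:-→d15:-→d16:H0→d17:- -> H0

== LOOKUPS ==
["H1","H1","H1","H1","H1","H0","H0","H0","H0"]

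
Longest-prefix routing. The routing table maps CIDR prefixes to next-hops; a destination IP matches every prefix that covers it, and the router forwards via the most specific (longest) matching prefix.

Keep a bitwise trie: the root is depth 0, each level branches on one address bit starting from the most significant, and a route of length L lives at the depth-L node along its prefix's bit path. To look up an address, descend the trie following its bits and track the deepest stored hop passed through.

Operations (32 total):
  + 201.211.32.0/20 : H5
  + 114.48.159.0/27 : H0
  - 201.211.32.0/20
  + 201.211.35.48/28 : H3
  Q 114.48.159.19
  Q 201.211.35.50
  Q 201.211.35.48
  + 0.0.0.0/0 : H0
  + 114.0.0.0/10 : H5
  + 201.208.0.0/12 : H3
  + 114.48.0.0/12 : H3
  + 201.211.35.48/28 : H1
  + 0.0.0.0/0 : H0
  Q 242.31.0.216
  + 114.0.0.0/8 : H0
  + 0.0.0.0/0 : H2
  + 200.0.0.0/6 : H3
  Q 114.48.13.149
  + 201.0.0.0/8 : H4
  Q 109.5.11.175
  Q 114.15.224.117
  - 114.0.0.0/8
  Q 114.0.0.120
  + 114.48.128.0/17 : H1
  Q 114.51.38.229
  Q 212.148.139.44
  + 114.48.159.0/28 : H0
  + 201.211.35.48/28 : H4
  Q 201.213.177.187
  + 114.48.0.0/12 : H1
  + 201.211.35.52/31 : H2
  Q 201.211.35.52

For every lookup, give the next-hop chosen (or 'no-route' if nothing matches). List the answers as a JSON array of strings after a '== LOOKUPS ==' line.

Trace:
  add 201.211.32.0/20 -> H5 at depth 20
  add 114.48.159.0/27 -> H0 at depth 27
  del 201.211.32.0/20 (clear depth 20)
  add 201.211.35.48/28 -> H3 at depth 28
  Q 114.48.159.19: descend 011100100011000010011111000 ; hops seen [H0] ; pick H0
  Q 201.211.35.50: descend 1100100111010011001000110011 ; hops seen [H3] ; pick H3
  Q 201.211.35.48: descend 1100100111010011001000110011 ; hops seen [H3] ; pick H3
  add 0.0.0.0/0 -> H0 at depth 0
  add 114.0.0.0/10 -> H5 at depth 10
  add 201.208.0.0/12 -> H3 at depth 12
  add 114.48.0.0/12 -> H3 at depth 12
  add 201.211.35.48/28 -> H1 at depth 28
  add 0.0.0.0/0 -> H0 at depth 0
  Q 242.31.0.216: descend 11 ; hops seen [H0] ; pick H0
  add 114.0.0.0/8 -> H0 at depth 8
  add 0.0.0.0/0 -> H2 at depth 0
  add 200.0.0.0/6 -> H3 at depth 6
  Q 114.48.13.149: descend 0111001000110000 ; hops seen [H2,H0,H5,H3] ; pick H3
  add 201.0.0.0/8 -> H4 at depth 8
  Q 109.5.11.175: descend 011 ; hops seen [H2] ; pick H2
  Q 114.15.224.117: descend 0111001000 ; hops seen [H2,H0,H5] ; pick H5
  del 114.0.0.0/8 (clear depth 8)
  Q 114.0.0.120: descend 0111001000 ; hops seen [H2,H5] ; pick H5
  add 114.48.128.0/17 -> H1 at depth 17
  Q 114.51.38.229: descend 01110010001100 ; hops seen [H2,H5,H3] ; pick H3
  Q 212.148.139.44: descend 110 ; hops seen [H2] ; pick H2
  add 114.48.159.0/28 -> H0 at depth 28
  add 201.211.35.48/28 -> H4 at depth 28
  Q 201.213.177.187: descend 1100100111010 ; hops seen [H2,H3,H4,H3] ; pick H3
  add 114.48.0.0/12 -> H1 at depth 12
  add 201.211.35.52/31 -> H2 at depth 31
  Q 201.211.35.52: descend 1100100111010011001000110011010 ; hops seen [H2,H3,H4,H3,H4,H2] ; pick H2

== LOOKUPS ==
["H0","H3","H3","H0","H3","H2","H5","H5","H3","H2","H3","H2"]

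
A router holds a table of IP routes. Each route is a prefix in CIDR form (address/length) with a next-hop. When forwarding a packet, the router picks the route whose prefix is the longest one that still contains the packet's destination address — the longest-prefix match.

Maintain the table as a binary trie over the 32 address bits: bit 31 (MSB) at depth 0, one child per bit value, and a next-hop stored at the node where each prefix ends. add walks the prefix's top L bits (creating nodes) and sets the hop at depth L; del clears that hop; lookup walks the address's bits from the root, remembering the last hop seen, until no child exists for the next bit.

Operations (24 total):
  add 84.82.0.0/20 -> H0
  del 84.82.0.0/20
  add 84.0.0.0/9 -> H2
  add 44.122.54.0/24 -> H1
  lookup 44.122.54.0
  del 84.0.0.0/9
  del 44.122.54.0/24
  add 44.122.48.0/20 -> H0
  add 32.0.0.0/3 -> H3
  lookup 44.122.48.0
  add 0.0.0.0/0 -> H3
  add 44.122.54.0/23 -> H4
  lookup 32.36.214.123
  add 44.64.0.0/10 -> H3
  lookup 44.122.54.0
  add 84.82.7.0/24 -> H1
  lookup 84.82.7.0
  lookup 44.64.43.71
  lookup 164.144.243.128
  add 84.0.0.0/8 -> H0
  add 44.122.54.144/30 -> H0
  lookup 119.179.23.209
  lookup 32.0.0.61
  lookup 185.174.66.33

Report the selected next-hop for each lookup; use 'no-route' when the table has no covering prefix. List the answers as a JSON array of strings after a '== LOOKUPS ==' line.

Process each operation:
  + 84.82.0.0/20 (H0) depth=20
  del 84.82.0.0/20 (clear depth 20)
  + 84.0.0.0/9 (H2) depth=9
  + 44.122.54.0/24 (H1) depth=24
  ? 44.122.54.0  path d0:-→d1:-→d2:-→d3:-→d4:-→d5:-→d6:-→d7:-→d8:-→d9:-→d10:-→d11:-→d12:-→d13:-→d14:-→d15:-→d16:-→d17:-→d18:-→d19:-→d20:-→d21:-→d22:-→d23:-→d24:H1  best=H1
  del 84.0.0.0/9 (clear depth 9)
  del 44.122.54.0/24 (clear depth 24)
  + 44.122.48.0/20 (H0) depth=20
  + 32.0.0.0/3 (H3) depth=3
  ? 44.122.48.0  path d0:-→d1:-→d2:-→d3:H3→d4:-→d5:-→d6:-→d7:-→d8:-→d9:-→d10:-→d11:-→d12:-→d13:-→d14:-→d15:-→d16:-→d17:-→d18:-→d19:-→d20:H0→d21:-  best=H0
  + 0.0.0.0/0 (H3) depth=0
  + 44.122.54.0/23 (H4) depth=23
  ? 32.36.214.123  path d0:H3→d1:-→d2:-→d3:H3→d4:-  best=H3
  + 44.64.0.0/10 (H3) depth=10
  ? 44.122.54.0  path d0:H3→d1:-→d2:-→d3:H3→d4:-→d5:-→d6:-→d7:-→d8:-→d9:-→d10:H3→d11:-→d12:-→d13:-→d14:-→d15:-→d16:-→d17:-→d18:-→d19:-→d20:H0→d21:-→d22:-→d23:H4→d24:-  best=H4
  + 84.82.7.0/24 (H1) depth=24
  ? 84.82.7.0  path d0:H3→d1:-→d2:-→d3:-→d4:-→d5:-→d6:-→d7:-→d8:-→d9:-→d10:-→d11:-→d12:-→d13:-→d14:-→d15:-→d16:-→d17:-→d18:-→d19:-→d20:-→d21:-→d22:-→d23:-→d24:H1  best=H1
  ? 44.64.43.71  path d0:H3→d1:-→d2:-→d3:H3→d4:-→d5:-→d6:-→d7:-→d8:-→d9:-→d10:H3  best=H3
  ? 164.144.243.128  path d0:H3  best=H3
  + 84.0.0.0/8 (H0) depth=8
  + 44.122.54.144/30 (H0) depth=30
  ? 119.179.23.209  path d0:H3→d1:-→d2:-  best=H3
  ? 32.0.0.61  path d0:H3→d1:-→d2:-→d3:H3→d4:-  best=H3
  ? 185.174.66.33  path d0:H3  best=H3

== LOOKUPS ==
["H1","H0","H3","H4","H1","H3","H3","H3","H3","H3"]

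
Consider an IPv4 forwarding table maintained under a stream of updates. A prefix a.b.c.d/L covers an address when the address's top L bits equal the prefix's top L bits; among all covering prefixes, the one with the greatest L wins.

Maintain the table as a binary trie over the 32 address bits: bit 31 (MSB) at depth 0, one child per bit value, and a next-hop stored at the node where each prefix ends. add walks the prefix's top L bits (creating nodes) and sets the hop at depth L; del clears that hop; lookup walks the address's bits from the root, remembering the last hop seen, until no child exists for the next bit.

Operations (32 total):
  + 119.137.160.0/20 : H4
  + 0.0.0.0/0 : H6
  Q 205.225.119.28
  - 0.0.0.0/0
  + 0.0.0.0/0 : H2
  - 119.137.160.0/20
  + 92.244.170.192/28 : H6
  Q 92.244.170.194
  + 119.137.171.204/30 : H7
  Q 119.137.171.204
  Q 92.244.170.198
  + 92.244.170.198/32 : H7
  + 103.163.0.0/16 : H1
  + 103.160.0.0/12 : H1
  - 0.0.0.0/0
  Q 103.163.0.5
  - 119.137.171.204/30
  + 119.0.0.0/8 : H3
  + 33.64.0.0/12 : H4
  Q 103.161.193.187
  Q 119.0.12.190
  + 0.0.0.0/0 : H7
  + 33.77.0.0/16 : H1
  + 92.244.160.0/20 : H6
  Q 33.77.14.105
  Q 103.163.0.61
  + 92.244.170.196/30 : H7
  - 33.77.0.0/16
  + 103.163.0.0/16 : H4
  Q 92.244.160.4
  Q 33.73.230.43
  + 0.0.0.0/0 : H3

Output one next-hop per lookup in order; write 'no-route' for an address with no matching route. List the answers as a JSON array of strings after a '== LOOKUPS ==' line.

Apply in order:
  + 119.137.160.0/20 (H4) depth=20
  + 0.0.0.0/0 (H6) depth=0
  ? 205.225.119.28  path d0:H6  best=H6
  del 0.0.0.0/0 (clear depth 0)
  + 0.0.0.0/0 (H2) depth=0
  del 119.137.160.0/20 (clear depth 20)
  + 92.244.170.192/28 (H6) depth=28
  ? 92.244.170.194  path d0:H2→d1:-→d2:-→d3:-→d4:-→d5:-→d6:-→d7:-→d8:-→d9:-→d10:-→d11:-→d12:-→d13:-→d14:-→d15:-→d16:-→d17:-→d18:-→d19:-→d20:-→d21:-→d22:-→d23:-→d24:-→d25:-→d26:-→d27:-→d28:H6  best=H6
  + 119.137.171.204/30 (H7) depth=30
  ? 119.137.171.204  path d0:H2→d1:-→d2:-→d3:-→d4:-→d5:-→d6:-→d7:-→d8:-→d9:-→d10:-→d11:-→d12:-→d13:-→d14:-→d15:-→d16:-→d17:-→d18:-→d19:-→d20:-→d21:-→d22:-→d23:-→d24:-→d25:-→d26:-→d27:-→d28:-→d29:-→d30:H7  best=H7
  ? 92.244.170.198  path d0:H2→d1:-→d2:-→d3:-→d4:-→d5:-→d6:-→d7:-→d8:-→d9:-→d10:-→d11:-→d12:-→d13:-→d14:-→d15:-→d16:-→d17:-→d18:-→d19:-→d20:-→d21:-→d22:-→d23:-→d24:-→d25:-→d26:-→d27:-→d28:H6  best=H6
  + 92.244.170.198/32 (H7) depth=32
  + 103.163.0.0/16 (H1) depth=16
  + 103.160.0.0/12 (H1) depth=12
  del 0.0.0.0/0 (clear depth 0)
  ? 103.163.0.5  path d0:-→d1:-→d2:-→d3:-→d4:-→d5:-→d6:-→d7:-→d8:-→d9:-→d10:-→d11:-→d12:H1→d13:-→d14:-→d15:-→d16:H1  best=H1
  del 119.137.171.204/30 (clear depth 30)
  + 119.0.0.0/8 (H3) depth=8
  + 33.64.0.0/12 (H4) depth=12
  ? 103.161.193.187  path d0:-→d1:-→d2:-→d3:-→d4:-→d5:-→d6:-→d7:-→d8:-→d9:-→d10:-→d11:-→d12:H1→d13:-→d14:-  best=H1
  ? 119.0.12.190  path d0:-→d1:-→d2:-→d3:-→d4:-→d5:-→d6:-→d7:-→d8:H3  best=H3
  + 0.0.0.0/0 (H7) depth=0
  + 33.77.0.0/16 (H1) depth=16
  + 92.244.160.0/20 (H6) depth=20
  ? 33.77.14.105  path d0:H7→d1:-→d2:-→d3:-→d4:-→d5:-→d6:-→d7:-→d8:-→d9:-→d10:-→d11:-→d12:H4→d13:-→d14:-→d15:-→d16:H1  best=H1
  ? 103.163.0.61  path d0:H7→d1:-→d2:-→d3:-→d4:-→d5:-→d6:-→d7:-→d8:-→d9:-→d10:-→d11:-→d12:H1→d13:-→d14:-→d15:-→d16:H1  best=H1
  + 92.244.170.196/30 (H7) depth=30
  del 33.77.0.0/16 (clear depth 16)
  + 103.163.0.0/16 (H4) depth=16
  ? 92.244.160.4  path d0:H7→d1:-→d2:-→d3:-→d4:-→d5:-→d6:-→d7:-→d8:-→d9:-→d10:-→d11:-→d12:-→d13:-→d14:-→d15:-→d16:-→d17:-→d18:-→d19:-→d20:H6  best=H6
  ? 33.73.230.43  path d0:H7→d1:-→d2:-→d3:-→d4:-→d5:-→d6:-→d7:-→d8:-→d9:-→d10:-→d11:-→d12:H4→d13:-  best=H4
  + 0.0.0.0/0 (H3) depth=0

== LOOKUPS ==
["H6","H6","H7","H6","H1","H1","H3","H1","H1","H6","H4"]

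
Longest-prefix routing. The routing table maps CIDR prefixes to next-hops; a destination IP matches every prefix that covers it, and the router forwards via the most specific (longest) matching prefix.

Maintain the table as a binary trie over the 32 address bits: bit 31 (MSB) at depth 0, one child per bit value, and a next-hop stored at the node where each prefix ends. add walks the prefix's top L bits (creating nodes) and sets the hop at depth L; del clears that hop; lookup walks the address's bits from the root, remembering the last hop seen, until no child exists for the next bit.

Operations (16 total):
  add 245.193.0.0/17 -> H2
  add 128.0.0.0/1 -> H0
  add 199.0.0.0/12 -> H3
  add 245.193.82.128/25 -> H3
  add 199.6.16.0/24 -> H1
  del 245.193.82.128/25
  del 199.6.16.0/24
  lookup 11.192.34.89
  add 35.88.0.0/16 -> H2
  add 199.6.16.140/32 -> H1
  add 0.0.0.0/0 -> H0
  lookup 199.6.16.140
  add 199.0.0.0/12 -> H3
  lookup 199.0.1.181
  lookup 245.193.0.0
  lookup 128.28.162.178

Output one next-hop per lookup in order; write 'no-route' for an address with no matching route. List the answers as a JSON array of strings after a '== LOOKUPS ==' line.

Apply in order:
  + 245.193.0.0/17 (H2) depth=17
  + 128.0.0.0/1 (H0) depth=1
  + 199.0.0.0/12 (H3) depth=12
  + 245.193.82.128/25 (H3) depth=25
  + 199.6.16.0/24 (H1) depth=24
  del 245.193.82.128/25 (clear depth 25)
  del 199.6.16.0/24 (clear depth 24)
  ? 11.192.34.89  path d0:-  best=no-route
  + 35.88.0.0/16 (H2) depth=16
  + 199.6.16.140/32 (H1) depth=32
  + 0.0.0.0/0 (H0) depth=0
  ? 199.6.16.140  path d0:H0→d1:H0→d2:-→d3:-→d4:-→d5:-→d6:-→d7:-→d8:-→d9:-→d10:-→d11:-→d12:H3→d13:-→d14:-→d15:-→d16:-→d17:-→d18:-→d19:-→d20:-→d21:-→d22:-→d23:-→d24:-→d25:-→d26:-→d27:-→d28:-→d29:-→d30:-→d31:-→d32:H1  best=H1
  + 199.0.0.0/12 (H3) depth=12
  ? 199.0.1.181  path d0:H0→d1:H0→d2:-→d3:-→d4:-→d5:-→d6:-→d7:-→d8:-→d9:-→d10:-→d11:-→d12:H3→d13:-  best=H3
  ? 245.193.0.0  path d0:H0→d1:H0→d2:-→d3:-→d4:-→d5:-→d6:-→d7:-→d8:-→d9:-→d10:-→d11:-→d12:-→d13:-→d14:-→d15:-→d16:-→d17:H2  best=H2
  ? 128.28.162.178  path d0:H0→d1:H0  best=H0

== LOOKUPS ==
["no-route","H1","H3","H2","H0"]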